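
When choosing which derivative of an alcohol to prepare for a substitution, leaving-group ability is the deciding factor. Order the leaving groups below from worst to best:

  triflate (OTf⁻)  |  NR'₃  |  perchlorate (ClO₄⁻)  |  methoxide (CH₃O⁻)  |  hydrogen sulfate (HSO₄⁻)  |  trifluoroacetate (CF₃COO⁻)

methoxide (CH₃O⁻) < NR'₃ < trifluoroacetate (CF₃COO⁻) < hydrogen sulfate (HSO₄⁻) < perchlorate (ClO₄⁻) < triflate (OTf⁻)

A good leaving group is a weak base: the lower the pKₐ of its conjugate acid, the more readily it departs.
triflate (OTf⁻): pKₐ(CF₃SO₃H (triflic acid)) ≈ -14
perchlorate (ClO₄⁻): pKₐ(HClO₄) ≈ -10
hydrogen sulfate (HSO₄⁻): pKₐ(H₂SO₄) ≈ -3
trifluoroacetate (CF₃COO⁻): pKₐ(CF₃COOH) ≈ 0.2
NR'₃: pKₐ(R'₃NH⁺) ≈ 10.7
methoxide (CH₃O⁻): pKₐ(CH₃OH) ≈ 15.5
Listed from poorest to best leaving group as asked.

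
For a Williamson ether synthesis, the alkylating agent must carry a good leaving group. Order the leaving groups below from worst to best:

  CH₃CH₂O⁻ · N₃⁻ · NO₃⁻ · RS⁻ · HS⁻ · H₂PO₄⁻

CH₃CH₂O⁻ < RS⁻ < HS⁻ < N₃⁻ < H₂PO₄⁻ < NO₃⁻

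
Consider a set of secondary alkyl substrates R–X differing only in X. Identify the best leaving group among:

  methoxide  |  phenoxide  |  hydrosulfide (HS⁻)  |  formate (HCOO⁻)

formate (HCOO⁻)

A good leaving group is a weak base: the lower the pKₐ of its conjugate acid, the more readily it departs.
formate (HCOO⁻): pKₐ(HCOOH) ≈ 3.8
hydrosulfide (HS⁻): pKₐ(H₂S) ≈ 7
phenoxide: pKₐ(C₆H₅OH (phenol)) ≈ 10
methoxide: pKₐ(CH₃OH) ≈ 15.5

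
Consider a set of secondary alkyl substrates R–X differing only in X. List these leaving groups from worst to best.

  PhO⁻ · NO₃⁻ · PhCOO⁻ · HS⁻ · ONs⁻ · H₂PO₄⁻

PhO⁻ < HS⁻ < PhCOO⁻ < H₂PO₄⁻ < NO₃⁻ < ONs⁻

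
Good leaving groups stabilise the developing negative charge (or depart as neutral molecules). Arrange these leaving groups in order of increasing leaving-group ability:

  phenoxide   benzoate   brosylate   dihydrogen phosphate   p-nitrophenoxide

The more stable X⁻ (or X) is on its own — i.e. the weaker a base it is — the better a leaving group it makes.
brosylate: pKₐ(p-BrC₆H₄SO₃H) ≈ -2.8 — arenesulfonate with a p-bromo substituent
dihydrogen phosphate: pKₐ(H₃PO₄) ≈ 2.1 — moderate base; biological leaving group after further activation
benzoate: pKₐ(C₆H₅COOH) ≈ 4.2
p-nitrophenoxide: pKₐ(p-nitrophenol) ≈ 7.2 — nitro group delocalises the charge; the classic chromogenic LG
phenoxide: pKₐ(C₆H₅OH (phenol)) ≈ 10
Reversing gives the worst-to-best order requested.

phenoxide < p-nitrophenoxide < benzoate < dihydrogen phosphate < brosylate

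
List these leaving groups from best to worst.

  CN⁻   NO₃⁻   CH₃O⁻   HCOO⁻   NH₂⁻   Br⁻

Rank by basicity of the departing species: weakest base leaves most easily.
Br⁻: pKₐ(HBr) ≈ -9 — weak base; good leaving group
NO₃⁻: pKₐ(HNO₃) ≈ -1.3
HCOO⁻: pKₐ(HCOOH) ≈ 3.8
CN⁻: pKₐ(HCN) ≈ 9.2
CH₃O⁻: pKₐ(CH₃OH) ≈ 15.5 — strong base; alkoxides do not leave unassisted
NH₂⁻: pKₐ(NH₃) ≈ 38 — extremely strong base; never a leaving group

Br⁻ > NO₃⁻ > HCOO⁻ > CN⁻ > CH₃O⁻ > NH₂⁻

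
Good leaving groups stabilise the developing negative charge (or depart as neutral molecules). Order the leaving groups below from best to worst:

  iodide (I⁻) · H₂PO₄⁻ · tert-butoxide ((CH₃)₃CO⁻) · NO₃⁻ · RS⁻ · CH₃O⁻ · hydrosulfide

iodide (I⁻) > NO₃⁻ > H₂PO₄⁻ > hydrosulfide > RS⁻ > CH₃O⁻ > tert-butoxide ((CH₃)₃CO⁻)

Leaving-group ability tracks the stability of the departed species; conjugate-acid pKₐ is the usual yardstick (lower pKₐ → better LG).
iodide (I⁻): pKₐ(HI) ≈ -10
NO₃⁻: pKₐ(HNO₃) ≈ -1.3 — resonance-delocalised over three oxygens
H₂PO₄⁻: pKₐ(H₃PO₄) ≈ 2.1 — moderate base; biological leaving group after further activation
hydrosulfide: pKₐ(H₂S) ≈ 7 — larger and more polarisable than the oxygen analogue
RS⁻: pKₐ(RSH (a thiol)) ≈ 10.5 — moderately basic; rarely leaves without activation
CH₃O⁻: pKₐ(CH₃OH) ≈ 15.5 — strong base; alkoxides do not leave unassisted
tert-butoxide ((CH₃)₃CO⁻): pKₐ(t-BuOH) ≈ 18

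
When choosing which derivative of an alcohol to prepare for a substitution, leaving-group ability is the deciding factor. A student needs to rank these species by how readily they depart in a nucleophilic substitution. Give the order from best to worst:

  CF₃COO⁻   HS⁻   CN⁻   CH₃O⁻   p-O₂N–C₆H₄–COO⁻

CF₃COO⁻: pKₐ(CF₃COOH) ≈ 0.2 — strongly electron-withdrawing CF₃ stabilises the carboxylate
p-O₂N–C₆H₄–COO⁻: pKₐ(p-nitrobenzoic acid) ≈ 3.4
HS⁻: pKₐ(H₂S) ≈ 7 — larger and more polarisable than the oxygen analogue
CN⁻: pKₐ(HCN) ≈ 9.2
CH₃O⁻: pKₐ(CH₃OH) ≈ 15.5

CF₃COO⁻ > p-O₂N–C₆H₄–COO⁻ > HS⁻ > CN⁻ > CH₃O⁻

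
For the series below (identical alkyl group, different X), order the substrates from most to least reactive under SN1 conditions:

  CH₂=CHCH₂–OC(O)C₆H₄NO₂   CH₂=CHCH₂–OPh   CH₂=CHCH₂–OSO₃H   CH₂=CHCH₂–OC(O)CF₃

CH₂=CHCH₂–OSO₃H > CH₂=CHCH₂–OC(O)CF₃ > CH₂=CHCH₂–OC(O)C₆H₄NO₂ > CH₂=CHCH₂–OPh

Same R in every case — rank the leaving groups.
The more stable X⁻ (or X) is on its own — i.e. the weaker a base it is — the better a leaving group it makes.
CH₂=CHCH₂–OSO₃H loses HSO₄⁻: pKₐ(H₂SO₄) ≈ -3
CH₂=CHCH₂–OC(O)CF₃ loses CF₃COO⁻: pKₐ(CF₃COOH) ≈ 0.2
CH₂=CHCH₂–OC(O)C₆H₄NO₂ loses p-O₂N–C₆H₄–COO⁻: pKₐ(p-nitrobenzoic acid) ≈ 3.4
CH₂=CHCH₂–OPh loses PhO⁻: pKₐ(C₆H₅OH (phenol)) ≈ 10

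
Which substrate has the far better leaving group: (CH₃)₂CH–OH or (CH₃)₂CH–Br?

From (CH₃)₂CH–OH the departing group would be OH⁻ (pKₐ(H₂O) ≈ 15.7). Strong base; essentially never leaves without prior activation.
From (CH₃)₂CH–Br the leaving group is Br⁻ (pKₐ(HBr) ≈ -9). Weak base; good leaving group.
(In practice (CH₃)₂CH–Br is made from (CH₃)₂CH–OH by treatment with PBr₃, replacing the hydroxyl with bromide.)

(CH₃)₂CH–Br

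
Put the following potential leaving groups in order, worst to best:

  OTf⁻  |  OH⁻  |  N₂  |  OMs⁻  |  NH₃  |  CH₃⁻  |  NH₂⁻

CH₃⁻ < NH₂⁻ < OH⁻ < NH₃ < OMs⁻ < OTf⁻ < N₂

A good leaving group is a weak base: the lower the pKₐ of its conjugate acid, the more readily it departs.
N₂: no meaningful conjugate acid; N₂ departs as an exceptionally stable neutral molecule
OTf⁻: pKₐ(CF₃SO₃H (triflic acid)) ≈ -14 — charge spread over three oxygens and a CF₃ group; the premier leaving group in synthesis
OMs⁻: pKₐ(CH₃SO₃H (MsOH)) ≈ -1.9
NH₃: pKₐ(NH₄⁺) ≈ 9.2 — neutral but moderately basic; leaves from R–NH₃⁺
OH⁻: pKₐ(H₂O) ≈ 15.7
NH₂⁻: pKₐ(NH₃) ≈ 38 — extremely strong base; never a leaving group
CH₃⁻: pKₐ(CH₄) ≈ 48
Listed from poorest to best leaving group as asked.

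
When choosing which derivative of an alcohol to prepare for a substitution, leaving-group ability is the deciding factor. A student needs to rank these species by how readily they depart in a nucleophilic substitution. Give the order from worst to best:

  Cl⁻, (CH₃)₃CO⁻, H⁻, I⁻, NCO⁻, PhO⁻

I⁻: pKₐ(HI) ≈ -10
Cl⁻: pKₐ(HCl) ≈ -7
NCO⁻: pKₐ(HOCN) ≈ 3.5
PhO⁻: pKₐ(C₆H₅OH (phenol)) ≈ 10
(CH₃)₃CO⁻: pKₐ(t-BuOH) ≈ 18
H⁻: pKₐ(H₂) ≈ 36
Listed from poorest to best leaving group as asked.

H⁻ < (CH₃)₃CO⁻ < PhO⁻ < NCO⁻ < Cl⁻ < I⁻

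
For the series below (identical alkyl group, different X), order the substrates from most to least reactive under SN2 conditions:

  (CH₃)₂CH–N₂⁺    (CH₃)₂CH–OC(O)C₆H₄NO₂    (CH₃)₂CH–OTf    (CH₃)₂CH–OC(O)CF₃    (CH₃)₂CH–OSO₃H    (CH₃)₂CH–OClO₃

(CH₃)₂CH–N₂⁺ > (CH₃)₂CH–OTf > (CH₃)₂CH–OClO₃ > (CH₃)₂CH–OSO₃H > (CH₃)₂CH–OC(O)CF₃ > (CH₃)₂CH–OC(O)C₆H₄NO₂

Same R in every case — rank the leaving groups.
Rank by basicity of the departing species: weakest base leaves most easily.
(CH₃)₂CH–N₂⁺ loses N₂: no meaningful conjugate acid; N₂ departs as an exceptionally stable neutral molecule
(CH₃)₂CH–OTf loses OTf⁻: pKₐ(CF₃SO₃H (triflic acid)) ≈ -14
(CH₃)₂CH–OClO₃ loses ClO₄⁻: pKₐ(HClO₄) ≈ -10
(CH₃)₂CH–OSO₃H loses HSO₄⁻: pKₐ(H₂SO₄) ≈ -3
(CH₃)₂CH–OC(O)CF₃ loses CF₃COO⁻: pKₐ(CF₃COOH) ≈ 0.2
(CH₃)₂CH–OC(O)C₆H₄NO₂ loses p-O₂N–C₆H₄–COO⁻: pKₐ(p-nitrobenzoic acid) ≈ 3.4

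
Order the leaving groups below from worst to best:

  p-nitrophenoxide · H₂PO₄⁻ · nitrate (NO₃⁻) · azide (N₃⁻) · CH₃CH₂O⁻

CH₃CH₂O⁻ < p-nitrophenoxide < azide (N₃⁻) < H₂PO₄⁻ < nitrate (NO₃⁻)

Leaving-group ability tracks the stability of the departed species; conjugate-acid pKₐ is the usual yardstick (lower pKₐ → better LG).
nitrate (NO₃⁻): pKₐ(HNO₃) ≈ -1.3
H₂PO₄⁻: pKₐ(H₃PO₄) ≈ 2.1
azide (N₃⁻): pKₐ(HN₃) ≈ 4.7
p-nitrophenoxide: pKₐ(p-nitrophenol) ≈ 7.2
CH₃CH₂O⁻: pKₐ(CH₃CH₂OH) ≈ 16
The question asks for worst first, so the sequence is read in increasing leaving-group ability.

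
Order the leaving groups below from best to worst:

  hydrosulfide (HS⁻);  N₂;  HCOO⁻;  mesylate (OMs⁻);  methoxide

The more stable X⁻ (or X) is on its own — i.e. the weaker a base it is — the better a leaving group it makes.
N₂: no meaningful conjugate acid; N₂ departs as an exceptionally stable neutral molecule
mesylate (OMs⁻): pKₐ(CH₃SO₃H (MsOH)) ≈ -1.9
HCOO⁻: pKₐ(HCOOH) ≈ 3.8
hydrosulfide (HS⁻): pKₐ(H₂S) ≈ 7
methoxide: pKₐ(CH₃OH) ≈ 15.5

N₂ > mesylate (OMs⁻) > HCOO⁻ > hydrosulfide (HS⁻) > methoxide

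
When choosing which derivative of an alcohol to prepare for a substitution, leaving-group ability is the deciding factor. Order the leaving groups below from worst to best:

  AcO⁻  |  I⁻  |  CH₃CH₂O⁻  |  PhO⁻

CH₃CH₂O⁻ < PhO⁻ < AcO⁻ < I⁻

Rank by basicity of the departing species: weakest base leaves most easily.
I⁻: pKₐ(HI) ≈ -10
AcO⁻: pKₐ(CH₃COOH) ≈ 4.8
PhO⁻: pKₐ(C₆H₅OH (phenol)) ≈ 10
CH₃CH₂O⁻: pKₐ(CH₃CH₂OH) ≈ 16
Listed from poorest to best leaving group as asked.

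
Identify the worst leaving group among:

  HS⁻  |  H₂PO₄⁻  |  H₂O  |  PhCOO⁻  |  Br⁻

A good leaving group is a weak base: the lower the pKₐ of its conjugate acid, the more readily it departs.
Br⁻: pKₐ(HBr) ≈ -9
H₂O: pKₐ(H₃O⁺) ≈ -1.7
H₂PO₄⁻: pKₐ(H₃PO₄) ≈ 2.1
PhCOO⁻: pKₐ(C₆H₅COOH) ≈ 4.2
HS⁻: pKₐ(H₂S) ≈ 7

HS⁻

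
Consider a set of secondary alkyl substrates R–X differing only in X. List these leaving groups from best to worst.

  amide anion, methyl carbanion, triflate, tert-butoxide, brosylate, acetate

triflate > brosylate > acetate > tert-butoxide > amide anion > methyl carbanion

The more stable X⁻ (or X) is on its own — i.e. the weaker a base it is — the better a leaving group it makes.
triflate: pKₐ(CF₃SO₃H (triflic acid)) ≈ -14
brosylate: pKₐ(p-BrC₆H₄SO₃H) ≈ -2.8
acetate: pKₐ(CH₃COOH) ≈ 4.8
tert-butoxide: pKₐ(t-BuOH) ≈ 18
amide anion: pKₐ(NH₃) ≈ 38
methyl carbanion: pKₐ(CH₄) ≈ 48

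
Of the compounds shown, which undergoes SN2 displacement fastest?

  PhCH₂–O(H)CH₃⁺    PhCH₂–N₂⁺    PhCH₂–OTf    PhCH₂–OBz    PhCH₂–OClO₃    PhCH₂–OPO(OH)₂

PhCH₂–N₂⁺

Identical carbon frameworks mean the comparison reduces to leaving-group quality.
Rank by basicity of the departing species: weakest base leaves most easily.
PhCH₂–N₂⁺ loses N₂: no meaningful conjugate acid; N₂ departs as an exceptionally stable neutral molecule
PhCH₂–OTf loses OTf⁻: pKₐ(CF₃SO₃H (triflic acid)) ≈ -14
PhCH₂–OClO₃ loses ClO₄⁻: pKₐ(HClO₄) ≈ -10
PhCH₂–O(H)CH₃⁺ loses R'OH: pKₐ(R'OH₂⁺) ≈ -2.4
PhCH₂–OPO(OH)₂ loses H₂PO₄⁻: pKₐ(H₃PO₄) ≈ 2.1
PhCH₂–OBz loses PhCOO⁻: pKₐ(C₆H₅COOH) ≈ 4.2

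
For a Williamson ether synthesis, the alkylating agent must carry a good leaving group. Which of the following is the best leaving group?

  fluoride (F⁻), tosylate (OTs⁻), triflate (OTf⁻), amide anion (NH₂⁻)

triflate (OTf⁻)

triflate (OTf⁻): pKₐ(CF₃SO₃H (triflic acid)) ≈ -14
tosylate (OTs⁻): pKₐ(p-CH₃C₆H₄SO₃H (TsOH)) ≈ -2.8
fluoride (F⁻): pKₐ(HF) ≈ 3.2
amide anion (NH₂⁻): pKₐ(NH₃) ≈ 38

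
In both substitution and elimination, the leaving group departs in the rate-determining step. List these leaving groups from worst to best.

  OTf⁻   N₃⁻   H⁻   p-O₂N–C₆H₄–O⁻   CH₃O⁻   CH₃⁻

A good leaving group is a weak base: the lower the pKₐ of its conjugate acid, the more readily it departs.
OTf⁻: pKₐ(CF₃SO₃H (triflic acid)) ≈ -14 — charge spread over three oxygens and a CF₃ group; the premier leaving group in synthesis
N₃⁻: pKₐ(HN₃) ≈ 4.7 — linear, resonance-stabilised
p-O₂N–C₆H₄–O⁻: pKₐ(p-nitrophenol) ≈ 7.2 — nitro group delocalises the charge; the classic chromogenic LG
CH₃O⁻: pKₐ(CH₃OH) ≈ 15.5 — strong base; alkoxides do not leave unassisted
H⁻: pKₐ(H₂) ≈ 36
CH₃⁻: pKₐ(CH₄) ≈ 48
Reversing gives the worst-to-best order requested.

CH₃⁻ < H⁻ < CH₃O⁻ < p-O₂N–C₆H₄–O⁻ < N₃⁻ < OTf⁻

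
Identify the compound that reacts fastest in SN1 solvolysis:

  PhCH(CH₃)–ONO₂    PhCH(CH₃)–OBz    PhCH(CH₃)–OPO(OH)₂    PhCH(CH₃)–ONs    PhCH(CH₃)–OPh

The skeletons are identical, so relative rate is governed entirely by leaving-group ability.
The more stable X⁻ (or X) is on its own — i.e. the weaker a base it is — the better a leaving group it makes.
PhCH(CH₃)–ONs loses ONs⁻: pKₐ(p-O₂NC₆H₄SO₃H) ≈ -3.5
PhCH(CH₃)–ONO₂ loses NO₃⁻: pKₐ(HNO₃) ≈ -1.3
PhCH(CH₃)–OPO(OH)₂ loses H₂PO₄⁻: pKₐ(H₃PO₄) ≈ 2.1
PhCH(CH₃)–OBz loses PhCOO⁻: pKₐ(C₆H₅COOH) ≈ 4.2
PhCH(CH₃)–OPh loses PhO⁻: pKₐ(C₆H₅OH (phenol)) ≈ 10

PhCH(CH₃)–ONs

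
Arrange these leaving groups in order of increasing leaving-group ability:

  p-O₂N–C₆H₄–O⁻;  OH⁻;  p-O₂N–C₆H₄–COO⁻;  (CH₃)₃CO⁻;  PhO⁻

(CH₃)₃CO⁻ < OH⁻ < PhO⁻ < p-O₂N–C₆H₄–O⁻ < p-O₂N–C₆H₄–COO⁻

Rank by basicity of the departing species: weakest base leaves most easily.
p-O₂N–C₆H₄–COO⁻: pKₐ(p-nitrobenzoic acid) ≈ 3.4
p-O₂N–C₆H₄–O⁻: pKₐ(p-nitrophenol) ≈ 7.2
PhO⁻: pKₐ(C₆H₅OH (phenol)) ≈ 10
OH⁻: pKₐ(H₂O) ≈ 15.7
(CH₃)₃CO⁻: pKₐ(t-BuOH) ≈ 18
Reversing gives the worst-to-best order requested.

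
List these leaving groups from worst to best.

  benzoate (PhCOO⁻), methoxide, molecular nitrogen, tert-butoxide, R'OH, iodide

Leaving-group ability tracks the stability of the departed species; conjugate-acid pKₐ is the usual yardstick (lower pKₐ → better LG).
molecular nitrogen: no meaningful conjugate acid; N₂ departs as an exceptionally stable neutral molecule
iodide: pKₐ(HI) ≈ -10
R'OH: pKₐ(R'OH₂⁺) ≈ -2.4
benzoate (PhCOO⁻): pKₐ(C₆H₅COOH) ≈ 4.2
methoxide: pKₐ(CH₃OH) ≈ 15.5
tert-butoxide: pKₐ(t-BuOH) ≈ 18
Listed from poorest to best leaving group as asked.

tert-butoxide < methoxide < benzoate (PhCOO⁻) < R'OH < iodide < molecular nitrogen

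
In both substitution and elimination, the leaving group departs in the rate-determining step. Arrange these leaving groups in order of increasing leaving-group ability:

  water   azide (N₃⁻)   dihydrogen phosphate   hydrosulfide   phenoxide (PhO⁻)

The more stable X⁻ (or X) is on its own — i.e. the weaker a base it is — the better a leaving group it makes.
water: pKₐ(H₃O⁺) ≈ -1.7
dihydrogen phosphate: pKₐ(H₃PO₄) ≈ 2.1
azide (N₃⁻): pKₐ(HN₃) ≈ 4.7
hydrosulfide: pKₐ(H₂S) ≈ 7
phenoxide (PhO⁻): pKₐ(C₆H₅OH (phenol)) ≈ 10
Reversing gives the worst-to-best order requested.

phenoxide (PhO⁻) < hydrosulfide < azide (N₃⁻) < dihydrogen phosphate < water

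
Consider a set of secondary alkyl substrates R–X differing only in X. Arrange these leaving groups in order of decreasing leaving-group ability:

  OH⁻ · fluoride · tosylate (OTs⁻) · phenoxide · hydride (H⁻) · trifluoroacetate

tosylate (OTs⁻): pKₐ(p-CH₃C₆H₄SO₃H (TsOH)) ≈ -2.8
trifluoroacetate: pKₐ(CF₃COOH) ≈ 0.2
fluoride: pKₐ(HF) ≈ 3.2
phenoxide: pKₐ(C₆H₅OH (phenol)) ≈ 10
OH⁻: pKₐ(H₂O) ≈ 15.7
hydride (H⁻): pKₐ(H₂) ≈ 36

tosylate (OTs⁻) > trifluoroacetate > fluoride > phenoxide > OH⁻ > hydride (H⁻)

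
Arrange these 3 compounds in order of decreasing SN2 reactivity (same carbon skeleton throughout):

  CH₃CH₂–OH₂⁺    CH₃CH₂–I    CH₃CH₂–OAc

CH₃CH₂–I > CH₃CH₂–OH₂⁺ > CH₃CH₂–OAc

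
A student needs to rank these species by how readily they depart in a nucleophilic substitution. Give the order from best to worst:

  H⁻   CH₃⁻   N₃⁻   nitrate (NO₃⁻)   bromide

bromide: pKₐ(HBr) ≈ -9 — weak base; good leaving group
nitrate (NO₃⁻): pKₐ(HNO₃) ≈ -1.3 — resonance-delocalised over three oxygens
N₃⁻: pKₐ(HN₃) ≈ 4.7 — linear, resonance-stabilised
H⁻: pKₐ(H₂) ≈ 36 — extremely strong base; leaves only in special hydride-transfer contexts
CH₃⁻: pKₐ(CH₄) ≈ 48 — unstabilised carbanion; the worst conceivable leaving group

bromide > nitrate (NO₃⁻) > N₃⁻ > H⁻ > CH₃⁻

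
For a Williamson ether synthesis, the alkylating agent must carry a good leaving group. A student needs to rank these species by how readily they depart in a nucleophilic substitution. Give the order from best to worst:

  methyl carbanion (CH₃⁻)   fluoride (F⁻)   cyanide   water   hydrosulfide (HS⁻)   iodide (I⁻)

iodide (I⁻) > water > fluoride (F⁻) > hydrosulfide (HS⁻) > cyanide > methyl carbanion (CH₃⁻)

Rank by basicity of the departing species: weakest base leaves most easily.
iodide (I⁻): pKₐ(HI) ≈ -10 — large, highly polarisable; very weak base
water: pKₐ(H₃O⁺) ≈ -1.7
fluoride (F⁻): pKₐ(HF) ≈ 3.2 — small and strongly basic; the poor halide leaving group
hydrosulfide (HS⁻): pKₐ(H₂S) ≈ 7 — larger and more polarisable than the oxygen analogue
cyanide: pKₐ(HCN) ≈ 9.2 — sp carbon stabilises the charge somewhat, but still a poor LG
methyl carbanion (CH₃⁻): pKₐ(CH₄) ≈ 48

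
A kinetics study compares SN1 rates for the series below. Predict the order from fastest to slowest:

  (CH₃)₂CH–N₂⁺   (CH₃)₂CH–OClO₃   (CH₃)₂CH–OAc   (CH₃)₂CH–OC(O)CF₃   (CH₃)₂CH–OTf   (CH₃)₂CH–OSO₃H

(CH₃)₂CH–N₂⁺ > (CH₃)₂CH–OTf > (CH₃)₂CH–OClO₃ > (CH₃)₂CH–OSO₃H > (CH₃)₂CH–OC(O)CF₃ > (CH₃)₂CH–OAc

Identical carbon frameworks mean the comparison reduces to leaving-group quality.
The more stable X⁻ (or X) is on its own — i.e. the weaker a base it is — the better a leaving group it makes.
(CH₃)₂CH–N₂⁺ loses N₂: no meaningful conjugate acid; N₂ departs as an exceptionally stable neutral molecule
(CH₃)₂CH–OTf loses OTf⁻: pKₐ(CF₃SO₃H (triflic acid)) ≈ -14
(CH₃)₂CH–OClO₃ loses ClO₄⁻: pKₐ(HClO₄) ≈ -10
(CH₃)₂CH–OSO₃H loses HSO₄⁻: pKₐ(H₂SO₄) ≈ -3
(CH₃)₂CH–OC(O)CF₃ loses CF₃COO⁻: pKₐ(CF₃COOH) ≈ 0.2
(CH₃)₂CH–OAc loses AcO⁻: pKₐ(CH₃COOH) ≈ 4.8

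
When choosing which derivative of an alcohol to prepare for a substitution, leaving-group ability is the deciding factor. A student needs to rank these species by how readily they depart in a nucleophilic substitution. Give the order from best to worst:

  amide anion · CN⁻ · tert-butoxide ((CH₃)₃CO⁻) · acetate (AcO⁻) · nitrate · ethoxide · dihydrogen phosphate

nitrate > dihydrogen phosphate > acetate (AcO⁻) > CN⁻ > ethoxide > tert-butoxide ((CH₃)₃CO⁻) > amide anion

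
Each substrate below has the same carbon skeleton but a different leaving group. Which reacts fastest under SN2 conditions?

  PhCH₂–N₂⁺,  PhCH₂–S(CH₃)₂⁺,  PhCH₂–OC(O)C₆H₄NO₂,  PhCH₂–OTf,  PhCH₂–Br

With the same alkyl group throughout, only the leaving group differentiates the rates.
A good leaving group is a weak base: the lower the pKₐ of its conjugate acid, the more readily it departs.
PhCH₂–N₂⁺ loses N₂: no meaningful conjugate acid; N₂ departs as an exceptionally stable neutral molecule
PhCH₂–OTf loses OTf⁻: pKₐ(CF₃SO₃H (triflic acid)) ≈ -14
PhCH₂–Br loses Br⁻: pKₐ(HBr) ≈ -9
PhCH₂–S(CH₃)₂⁺ loses SR'₂: pKₐ(R'₂SH⁺) ≈ -7
PhCH₂–OC(O)C₆H₄NO₂ loses p-O₂N–C₆H₄–COO⁻: pKₐ(p-nitrobenzoic acid) ≈ 3.4

PhCH₂–N₂⁺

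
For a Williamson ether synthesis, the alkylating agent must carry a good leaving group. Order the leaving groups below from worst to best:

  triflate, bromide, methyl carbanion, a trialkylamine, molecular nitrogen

Leaving-group ability tracks the stability of the departed species; conjugate-acid pKₐ is the usual yardstick (lower pKₐ → better LG).
molecular nitrogen: no meaningful conjugate acid; N₂ departs as an exceptionally stable neutral molecule
triflate: pKₐ(CF₃SO₃H (triflic acid)) ≈ -14
bromide: pKₐ(HBr) ≈ -9
a trialkylamine: pKₐ(R'₃NH⁺) ≈ 10.7
methyl carbanion: pKₐ(CH₄) ≈ 48
Listed from poorest to best leaving group as asked.

methyl carbanion < a trialkylamine < bromide < triflate < molecular nitrogen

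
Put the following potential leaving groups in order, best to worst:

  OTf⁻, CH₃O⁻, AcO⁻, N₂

N₂ > OTf⁻ > AcO⁻ > CH₃O⁻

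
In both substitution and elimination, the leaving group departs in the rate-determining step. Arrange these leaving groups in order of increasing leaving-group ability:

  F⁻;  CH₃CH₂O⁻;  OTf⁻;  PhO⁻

Rank by basicity of the departing species: weakest base leaves most easily.
OTf⁻: pKₐ(CF₃SO₃H (triflic acid)) ≈ -14
F⁻: pKₐ(HF) ≈ 3.2
PhO⁻: pKₐ(C₆H₅OH (phenol)) ≈ 10
CH₃CH₂O⁻: pKₐ(CH₃CH₂OH) ≈ 16
Reversing gives the worst-to-best order requested.

CH₃CH₂O⁻ < PhO⁻ < F⁻ < OTf⁻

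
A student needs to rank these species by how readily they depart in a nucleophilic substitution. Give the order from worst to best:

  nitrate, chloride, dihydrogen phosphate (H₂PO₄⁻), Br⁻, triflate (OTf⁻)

dihydrogen phosphate (H₂PO₄⁻) < nitrate < chloride < Br⁻ < triflate (OTf⁻)

triflate (OTf⁻): pKₐ(CF₃SO₃H (triflic acid)) ≈ -14
Br⁻: pKₐ(HBr) ≈ -9
chloride: pKₐ(HCl) ≈ -7
nitrate: pKₐ(HNO₃) ≈ -1.3
dihydrogen phosphate (H₂PO₄⁻): pKₐ(H₃PO₄) ≈ 2.1
The question asks for worst first, so the sequence is read in increasing leaving-group ability.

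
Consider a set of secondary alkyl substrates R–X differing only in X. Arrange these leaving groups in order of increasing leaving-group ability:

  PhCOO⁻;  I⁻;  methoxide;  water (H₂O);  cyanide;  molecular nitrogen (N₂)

methoxide < cyanide < PhCOO⁻ < water (H₂O) < I⁻ < molecular nitrogen (N₂)

molecular nitrogen (N₂): no meaningful conjugate acid; N₂ departs as an exceptionally stable neutral molecule
I⁻: pKₐ(HI) ≈ -10
water (H₂O): pKₐ(H₃O⁺) ≈ -1.7
PhCOO⁻: pKₐ(C₆H₅COOH) ≈ 4.2
cyanide: pKₐ(HCN) ≈ 9.2
methoxide: pKₐ(CH₃OH) ≈ 15.5
Reversing gives the worst-to-best order requested.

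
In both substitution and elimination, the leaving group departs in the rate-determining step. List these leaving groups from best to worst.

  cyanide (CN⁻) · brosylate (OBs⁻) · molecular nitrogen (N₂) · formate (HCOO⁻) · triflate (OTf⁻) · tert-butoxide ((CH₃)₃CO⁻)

The more stable X⁻ (or X) is on its own — i.e. the weaker a base it is — the better a leaving group it makes.
molecular nitrogen (N₂): no meaningful conjugate acid; N₂ departs as an exceptionally stable neutral molecule
triflate (OTf⁻): pKₐ(CF₃SO₃H (triflic acid)) ≈ -14
brosylate (OBs⁻): pKₐ(p-BrC₆H₄SO₃H) ≈ -2.8
formate (HCOO⁻): pKₐ(HCOOH) ≈ 3.8 — resonance-stabilised carboxylate
cyanide (CN⁻): pKₐ(HCN) ≈ 9.2
tert-butoxide ((CH₃)₃CO⁻): pKₐ(t-BuOH) ≈ 18

molecular nitrogen (N₂) > triflate (OTf⁻) > brosylate (OBs⁻) > formate (HCOO⁻) > cyanide (CN⁻) > tert-butoxide ((CH₃)₃CO⁻)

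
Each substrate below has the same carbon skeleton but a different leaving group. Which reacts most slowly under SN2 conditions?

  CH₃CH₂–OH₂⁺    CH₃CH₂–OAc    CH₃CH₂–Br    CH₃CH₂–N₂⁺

CH₃CH₂–OAc

Same R in every case — rank the leaving groups.
A good leaving group is a weak base: the lower the pKₐ of its conjugate acid, the more readily it departs.
CH₃CH₂–N₂⁺ loses N₂: no meaningful conjugate acid; N₂ departs as an exceptionally stable neutral molecule
CH₃CH₂–Br loses Br⁻: pKₐ(HBr) ≈ -9
CH₃CH₂–OH₂⁺ loses H₂O: pKₐ(H₃O⁺) ≈ -1.7
CH₃CH₂–OAc loses AcO⁻: pKₐ(CH₃COOH) ≈ 4.8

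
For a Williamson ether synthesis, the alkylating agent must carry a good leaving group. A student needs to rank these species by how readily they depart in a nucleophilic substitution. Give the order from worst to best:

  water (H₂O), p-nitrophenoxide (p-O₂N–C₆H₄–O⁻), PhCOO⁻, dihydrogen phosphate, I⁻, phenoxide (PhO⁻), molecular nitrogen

phenoxide (PhO⁻) < p-nitrophenoxide (p-O₂N–C₆H₄–O⁻) < PhCOO⁻ < dihydrogen phosphate < water (H₂O) < I⁻ < molecular nitrogen

Leaving-group ability tracks the stability of the departed species; conjugate-acid pKₐ is the usual yardstick (lower pKₐ → better LG).
molecular nitrogen: no meaningful conjugate acid; N₂ departs as an exceptionally stable neutral molecule
I⁻: pKₐ(HI) ≈ -10 — large, highly polarisable; very weak base
water (H₂O): pKₐ(H₃O⁺) ≈ -1.7 — neutral; leaves from a protonated alcohol (R–OH₂⁺)
dihydrogen phosphate: pKₐ(H₃PO₄) ≈ 2.1 — moderate base; biological leaving group after further activation
PhCOO⁻: pKₐ(C₆H₅COOH) ≈ 4.2
p-nitrophenoxide (p-O₂N–C₆H₄–O⁻): pKₐ(p-nitrophenol) ≈ 7.2
phenoxide (PhO⁻): pKₐ(C₆H₅OH (phenol)) ≈ 10 — resonance into the ring helps, but still a poor LG
Listed from poorest to best leaving group as asked.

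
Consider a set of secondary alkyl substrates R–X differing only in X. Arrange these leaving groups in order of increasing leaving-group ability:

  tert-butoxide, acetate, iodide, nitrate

tert-butoxide < acetate < nitrate < iodide

iodide: pKₐ(HI) ≈ -10
nitrate: pKₐ(HNO₃) ≈ -1.3
acetate: pKₐ(CH₃COOH) ≈ 4.8
tert-butoxide: pKₐ(t-BuOH) ≈ 18
Listed from poorest to best leaving group as asked.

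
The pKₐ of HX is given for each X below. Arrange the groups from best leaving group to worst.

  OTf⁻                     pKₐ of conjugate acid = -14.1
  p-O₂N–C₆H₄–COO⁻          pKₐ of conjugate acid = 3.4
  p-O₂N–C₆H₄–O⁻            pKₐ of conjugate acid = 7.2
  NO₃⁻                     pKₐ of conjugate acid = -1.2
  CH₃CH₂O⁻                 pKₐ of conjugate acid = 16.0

Lower conjugate-acid pKₐ ⇒ weaker base ⇒ better leaving group.
Sorting by the given values: OTf⁻ (-14.1), NO₃⁻ (-1.2), p-O₂N–C₆H₄–COO⁻ (3.4), p-O₂N–C₆H₄–O⁻ (7.2), CH₃CH₂O⁻ (16.0).

OTf⁻ > NO₃⁻ > p-O₂N–C₆H₄–COO⁻ > p-O₂N–C₆H₄–O⁻ > CH₃CH₂O⁻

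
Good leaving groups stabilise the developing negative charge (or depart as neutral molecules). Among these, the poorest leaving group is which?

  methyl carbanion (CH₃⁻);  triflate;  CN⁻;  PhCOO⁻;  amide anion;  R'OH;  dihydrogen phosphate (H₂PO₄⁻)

Rank by basicity of the departing species: weakest base leaves most easily.
triflate: pKₐ(CF₃SO₃H (triflic acid)) ≈ -14
R'OH: pKₐ(R'OH₂⁺) ≈ -2.4
dihydrogen phosphate (H₂PO₄⁻): pKₐ(H₃PO₄) ≈ 2.1
PhCOO⁻: pKₐ(C₆H₅COOH) ≈ 4.2
CN⁻: pKₐ(HCN) ≈ 9.2
amide anion: pKₐ(NH₃) ≈ 38
methyl carbanion (CH₃⁻): pKₐ(CH₄) ≈ 48

methyl carbanion (CH₃⁻)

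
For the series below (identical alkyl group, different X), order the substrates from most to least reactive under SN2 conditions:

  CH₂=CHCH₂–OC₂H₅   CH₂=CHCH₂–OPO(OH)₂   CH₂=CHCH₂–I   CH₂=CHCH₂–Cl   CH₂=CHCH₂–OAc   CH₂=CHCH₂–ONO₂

CH₂=CHCH₂–I > CH₂=CHCH₂–Cl > CH₂=CHCH₂–ONO₂ > CH₂=CHCH₂–OPO(OH)₂ > CH₂=CHCH₂–OAc > CH₂=CHCH₂–OC₂H₅

The skeletons are identical, so relative rate is governed entirely by leaving-group ability.
A good leaving group is a weak base: the lower the pKₐ of its conjugate acid, the more readily it departs.
CH₂=CHCH₂–I loses I⁻: pKₐ(HI) ≈ -10
CH₂=CHCH₂–Cl loses Cl⁻: pKₐ(HCl) ≈ -7
CH₂=CHCH₂–ONO₂ loses NO₃⁻: pKₐ(HNO₃) ≈ -1.3
CH₂=CHCH₂–OPO(OH)₂ loses H₂PO₄⁻: pKₐ(H₃PO₄) ≈ 2.1
CH₂=CHCH₂–OAc loses AcO⁻: pKₐ(CH₃COOH) ≈ 4.8
CH₂=CHCH₂–OC₂H₅ loses CH₃CH₂O⁻: pKₐ(CH₃CH₂OH) ≈ 16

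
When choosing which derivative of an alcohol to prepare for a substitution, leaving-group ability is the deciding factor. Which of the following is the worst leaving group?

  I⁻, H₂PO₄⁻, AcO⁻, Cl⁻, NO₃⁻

AcO⁻

Rank by basicity of the departing species: weakest base leaves most easily.
I⁻: pKₐ(HI) ≈ -10
Cl⁻: pKₐ(HCl) ≈ -7
NO₃⁻: pKₐ(HNO₃) ≈ -1.3
H₂PO₄⁻: pKₐ(H₃PO₄) ≈ 2.1
AcO⁻: pKₐ(CH₃COOH) ≈ 4.8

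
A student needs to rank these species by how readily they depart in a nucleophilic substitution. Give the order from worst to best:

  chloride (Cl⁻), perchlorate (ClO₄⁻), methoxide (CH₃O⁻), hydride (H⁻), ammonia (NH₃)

The more stable X⁻ (or X) is on its own — i.e. the weaker a base it is — the better a leaving group it makes.
perchlorate (ClO₄⁻): pKₐ(HClO₄) ≈ -10
chloride (Cl⁻): pKₐ(HCl) ≈ -7
ammonia (NH₃): pKₐ(NH₄⁺) ≈ 9.2 — neutral but moderately basic; leaves from R–NH₃⁺
methoxide (CH₃O⁻): pKₐ(CH₃OH) ≈ 15.5
hydride (H⁻): pKₐ(H₂) ≈ 36 — extremely strong base; leaves only in special hydride-transfer contexts
The question asks for worst first, so the sequence is read in increasing leaving-group ability.

hydride (H⁻) < methoxide (CH₃O⁻) < ammonia (NH₃) < chloride (Cl⁻) < perchlorate (ClO₄⁻)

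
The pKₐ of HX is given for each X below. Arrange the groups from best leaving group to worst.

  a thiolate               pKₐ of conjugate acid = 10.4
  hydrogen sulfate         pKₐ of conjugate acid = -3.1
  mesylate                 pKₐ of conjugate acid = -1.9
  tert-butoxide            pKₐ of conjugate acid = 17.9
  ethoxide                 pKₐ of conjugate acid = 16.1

hydrogen sulfate > mesylate > a thiolate > ethoxide > tert-butoxide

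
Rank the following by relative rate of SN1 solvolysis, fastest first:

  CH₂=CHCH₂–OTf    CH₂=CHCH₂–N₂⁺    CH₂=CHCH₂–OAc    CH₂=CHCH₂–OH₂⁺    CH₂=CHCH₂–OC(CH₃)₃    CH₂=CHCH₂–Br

CH₂=CHCH₂–N₂⁺ > CH₂=CHCH₂–OTf > CH₂=CHCH₂–Br > CH₂=CHCH₂–OH₂⁺ > CH₂=CHCH₂–OAc > CH₂=CHCH₂–OC(CH₃)₃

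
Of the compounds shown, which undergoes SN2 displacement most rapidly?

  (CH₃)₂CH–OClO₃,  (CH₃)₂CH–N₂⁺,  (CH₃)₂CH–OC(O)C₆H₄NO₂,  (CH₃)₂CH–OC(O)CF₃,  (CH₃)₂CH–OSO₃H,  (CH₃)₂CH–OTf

Identical carbon frameworks mean the comparison reduces to leaving-group quality.
A good leaving group is a weak base: the lower the pKₐ of its conjugate acid, the more readily it departs.
(CH₃)₂CH–N₂⁺ loses N₂: no meaningful conjugate acid; N₂ departs as an exceptionally stable neutral molecule
(CH₃)₂CH–OTf loses OTf⁻: pKₐ(CF₃SO₃H (triflic acid)) ≈ -14
(CH₃)₂CH–OClO₃ loses ClO₄⁻: pKₐ(HClO₄) ≈ -10
(CH₃)₂CH–OSO₃H loses HSO₄⁻: pKₐ(H₂SO₄) ≈ -3
(CH₃)₂CH–OC(O)CF₃ loses CF₃COO⁻: pKₐ(CF₃COOH) ≈ 0.2
(CH₃)₂CH–OC(O)C₆H₄NO₂ loses p-O₂N–C₆H₄–COO⁻: pKₐ(p-nitrobenzoic acid) ≈ 3.4

(CH₃)₂CH–N₂⁺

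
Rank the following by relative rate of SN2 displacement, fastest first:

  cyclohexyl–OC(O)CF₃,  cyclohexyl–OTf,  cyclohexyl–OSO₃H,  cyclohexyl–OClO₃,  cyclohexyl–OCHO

cyclohexyl–OTf > cyclohexyl–OClO₃ > cyclohexyl–OSO₃H > cyclohexyl–OC(O)CF₃ > cyclohexyl–OCHO

Same R in every case — rank the leaving groups.
Leaving-group ability tracks the stability of the departed species; conjugate-acid pKₐ is the usual yardstick (lower pKₐ → better LG).
cyclohexyl–OTf loses OTf⁻: pKₐ(CF₃SO₃H (triflic acid)) ≈ -14
cyclohexyl–OClO₃ loses ClO₄⁻: pKₐ(HClO₄) ≈ -10
cyclohexyl–OSO₃H loses HSO₄⁻: pKₐ(H₂SO₄) ≈ -3
cyclohexyl–OC(O)CF₃ loses CF₃COO⁻: pKₐ(CF₃COOH) ≈ 0.2
cyclohexyl–OCHO loses HCOO⁻: pKₐ(HCOOH) ≈ 3.8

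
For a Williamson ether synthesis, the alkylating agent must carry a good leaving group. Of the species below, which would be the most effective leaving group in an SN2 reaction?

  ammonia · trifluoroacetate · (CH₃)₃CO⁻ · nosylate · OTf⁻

OTf⁻: pKₐ(CF₃SO₃H (triflic acid)) ≈ -14
nosylate: pKₐ(p-O₂NC₆H₄SO₃H) ≈ -3.5
trifluoroacetate: pKₐ(CF₃COOH) ≈ 0.2
ammonia: pKₐ(NH₄⁺) ≈ 9.2
(CH₃)₃CO⁻: pKₐ(t-BuOH) ≈ 18

OTf⁻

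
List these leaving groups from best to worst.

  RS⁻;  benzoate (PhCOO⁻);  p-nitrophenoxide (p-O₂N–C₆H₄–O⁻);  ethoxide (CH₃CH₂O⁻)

benzoate (PhCOO⁻) > p-nitrophenoxide (p-O₂N–C₆H₄–O⁻) > RS⁻ > ethoxide (CH₃CH₂O⁻)

benzoate (PhCOO⁻): pKₐ(C₆H₅COOH) ≈ 4.2
p-nitrophenoxide (p-O₂N–C₆H₄–O⁻): pKₐ(p-nitrophenol) ≈ 7.2
RS⁻: pKₐ(RSH (a thiol)) ≈ 10.5
ethoxide (CH₃CH₂O⁻): pKₐ(CH₃CH₂OH) ≈ 16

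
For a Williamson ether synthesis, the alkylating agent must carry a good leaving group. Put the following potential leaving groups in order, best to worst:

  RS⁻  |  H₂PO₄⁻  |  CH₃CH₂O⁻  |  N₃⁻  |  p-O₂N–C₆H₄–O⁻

Leaving-group ability tracks the stability of the departed species; conjugate-acid pKₐ is the usual yardstick (lower pKₐ → better LG).
H₂PO₄⁻: pKₐ(H₃PO₄) ≈ 2.1 — moderate base; biological leaving group after further activation
N₃⁻: pKₐ(HN₃) ≈ 4.7 — linear, resonance-stabilised
p-O₂N–C₆H₄–O⁻: pKₐ(p-nitrophenol) ≈ 7.2 — nitro group delocalises the charge; the classic chromogenic LG
RS⁻: pKₐ(RSH (a thiol)) ≈ 10.5 — moderately basic; rarely leaves without activation
CH₃CH₂O⁻: pKₐ(CH₃CH₂OH) ≈ 16

H₂PO₄⁻ > N₃⁻ > p-O₂N–C₆H₄–O⁻ > RS⁻ > CH₃CH₂O⁻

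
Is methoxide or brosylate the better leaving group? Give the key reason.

brosylate is the better leaving group.
pKₐ(p-BrC₆H₄SO₃H) ≈ -2.8 versus pKₐ(CH₃OH) ≈ 15.5: brosylate is the much weaker base.
Arenesulfonate with a p-bromo substituent.

brosylate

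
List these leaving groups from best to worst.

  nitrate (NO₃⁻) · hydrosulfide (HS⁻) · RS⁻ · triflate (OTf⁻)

triflate (OTf⁻) > nitrate (NO₃⁻) > hydrosulfide (HS⁻) > RS⁻

Rank by basicity of the departing species: weakest base leaves most easily.
triflate (OTf⁻): pKₐ(CF₃SO₃H (triflic acid)) ≈ -14
nitrate (NO₃⁻): pKₐ(HNO₃) ≈ -1.3
hydrosulfide (HS⁻): pKₐ(H₂S) ≈ 7
RS⁻: pKₐ(RSH (a thiol)) ≈ 10.5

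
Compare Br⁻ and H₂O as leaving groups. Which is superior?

Br⁻

Br⁻ is the better leaving group.
pKₐ(HBr) ≈ -9 versus pKₐ(H₃O⁺) ≈ -1.7: Br⁻ is the much weaker base.
Weak base; good leaving group.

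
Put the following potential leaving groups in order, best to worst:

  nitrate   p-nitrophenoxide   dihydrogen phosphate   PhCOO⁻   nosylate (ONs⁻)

A good leaving group is a weak base: the lower the pKₐ of its conjugate acid, the more readily it departs.
nosylate (ONs⁻): pKₐ(p-O₂NC₆H₄SO₃H) ≈ -3.5
nitrate: pKₐ(HNO₃) ≈ -1.3
dihydrogen phosphate: pKₐ(H₃PO₄) ≈ 2.1
PhCOO⁻: pKₐ(C₆H₅COOH) ≈ 4.2
p-nitrophenoxide: pKₐ(p-nitrophenol) ≈ 7.2

nosylate (ONs⁻) > nitrate > dihydrogen phosphate > PhCOO⁻ > p-nitrophenoxide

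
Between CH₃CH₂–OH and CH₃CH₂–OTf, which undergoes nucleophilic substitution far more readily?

CH₃CH₂–OTf

From CH₃CH₂–OH the departing group would be OH⁻ (pKₐ(H₂O) ≈ 15.7). Strong base; essentially never leaves without prior activation.
From CH₃CH₂–OTf the leaving group is OTf⁻ (pKₐ(CF₃SO₃H (triflic acid)) ≈ -14). Charge spread over three oxygens and a CF₃ group; the premier leaving group in synthesis.
(In practice CH₃CH₂–OTf is made from CH₃CH₂–OH by treatment with Tf₂O / 2,6-lutidine, converting the hydroxyl into a triflate.)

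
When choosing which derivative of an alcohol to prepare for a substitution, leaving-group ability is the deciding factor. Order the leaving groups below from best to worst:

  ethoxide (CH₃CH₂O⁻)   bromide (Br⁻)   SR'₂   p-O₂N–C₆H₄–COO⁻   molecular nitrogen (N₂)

molecular nitrogen (N₂) > bromide (Br⁻) > SR'₂ > p-O₂N–C₆H₄–COO⁻ > ethoxide (CH₃CH₂O⁻)

A good leaving group is a weak base: the lower the pKₐ of its conjugate acid, the more readily it departs.
molecular nitrogen (N₂): no meaningful conjugate acid; N₂ departs as an exceptionally stable neutral molecule
bromide (Br⁻): pKₐ(HBr) ≈ -9
SR'₂: pKₐ(R'₂SH⁺) ≈ -7
p-O₂N–C₆H₄–COO⁻: pKₐ(p-nitrobenzoic acid) ≈ 3.4
ethoxide (CH₃CH₂O⁻): pKₐ(CH₃CH₂OH) ≈ 16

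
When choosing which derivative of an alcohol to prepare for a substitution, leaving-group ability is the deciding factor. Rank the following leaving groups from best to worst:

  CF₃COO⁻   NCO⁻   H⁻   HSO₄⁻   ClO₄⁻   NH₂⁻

ClO₄⁻: pKₐ(HClO₄) ≈ -10
HSO₄⁻: pKₐ(H₂SO₄) ≈ -3
CF₃COO⁻: pKₐ(CF₃COOH) ≈ 0.2
NCO⁻: pKₐ(HOCN) ≈ 3.5
H⁻: pKₐ(H₂) ≈ 36
NH₂⁻: pKₐ(NH₃) ≈ 38

ClO₄⁻ > HSO₄⁻ > CF₃COO⁻ > NCO⁻ > H⁻ > NH₂⁻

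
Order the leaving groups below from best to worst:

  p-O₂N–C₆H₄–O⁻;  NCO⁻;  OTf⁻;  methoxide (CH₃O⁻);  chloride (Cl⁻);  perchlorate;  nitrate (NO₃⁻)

OTf⁻: pKₐ(CF₃SO₃H (triflic acid)) ≈ -14
perchlorate: pKₐ(HClO₄) ≈ -10
chloride (Cl⁻): pKₐ(HCl) ≈ -7
nitrate (NO₃⁻): pKₐ(HNO₃) ≈ -1.3
NCO⁻: pKₐ(HOCN) ≈ 3.5
p-O₂N–C₆H₄–O⁻: pKₐ(p-nitrophenol) ≈ 7.2
methoxide (CH₃O⁻): pKₐ(CH₃OH) ≈ 15.5

OTf⁻ > perchlorate > chloride (Cl⁻) > nitrate (NO₃⁻) > NCO⁻ > p-O₂N–C₆H₄–O⁻ > methoxide (CH₃O⁻)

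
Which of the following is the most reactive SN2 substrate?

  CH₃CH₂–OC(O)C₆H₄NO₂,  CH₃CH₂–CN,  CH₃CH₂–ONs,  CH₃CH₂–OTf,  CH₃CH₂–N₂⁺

Same R in every case — rank the leaving groups.
The more stable X⁻ (or X) is on its own — i.e. the weaker a base it is — the better a leaving group it makes.
CH₃CH₂–N₂⁺ loses N₂: no meaningful conjugate acid; N₂ departs as an exceptionally stable neutral molecule
CH₃CH₂–OTf loses OTf⁻: pKₐ(CF₃SO₃H (triflic acid)) ≈ -14
CH₃CH₂–ONs loses ONs⁻: pKₐ(p-O₂NC₆H₄SO₃H) ≈ -3.5
CH₃CH₂–OC(O)C₆H₄NO₂ loses p-O₂N–C₆H₄–COO⁻: pKₐ(p-nitrobenzoic acid) ≈ 3.4
CH₃CH₂–CN loses CN⁻: pKₐ(HCN) ≈ 9.2

CH₃CH₂–N₂⁺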